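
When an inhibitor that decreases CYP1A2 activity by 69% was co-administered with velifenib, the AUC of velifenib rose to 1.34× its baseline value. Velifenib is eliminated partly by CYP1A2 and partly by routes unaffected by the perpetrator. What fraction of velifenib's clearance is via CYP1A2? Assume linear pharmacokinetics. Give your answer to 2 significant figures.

0.37

CL'/CL = 1 / 1.34 = 0.7463
0.31·fm + (1 − fm) = 0.7463
fm = (0.7463 − 1) / (0.31 − 1) = 0.37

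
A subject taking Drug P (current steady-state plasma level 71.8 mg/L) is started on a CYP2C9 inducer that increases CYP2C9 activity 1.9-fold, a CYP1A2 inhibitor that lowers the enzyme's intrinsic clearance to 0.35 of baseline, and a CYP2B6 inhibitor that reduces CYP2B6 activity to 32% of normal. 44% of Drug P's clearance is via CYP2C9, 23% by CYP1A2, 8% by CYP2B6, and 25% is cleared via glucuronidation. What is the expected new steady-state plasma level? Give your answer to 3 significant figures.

60.2 mg/L

The CYP2C9 pathway (44% of clearance) is boosted to 1.9× activity: 0.44 × 1.9 = 0.836.
The CYP1A2 pathway (23% of clearance) is reduced to 0.35× activity: 0.23 × 0.35 = 0.0805.
The CYP2B6 pathway (8% of clearance) falls to 0.32× activity: 0.08 × 0.32 = 0.0256.
Non-CYP routes (25%) are unchanged.
CL_new/CL_old = 0.836 + 0.0805 + 0.0256 + 0.25 = 1.1921.
Steady-state plasma level ∝ 1/CL: new value = 71.8 / 1.1921 = 60.2 mg/L.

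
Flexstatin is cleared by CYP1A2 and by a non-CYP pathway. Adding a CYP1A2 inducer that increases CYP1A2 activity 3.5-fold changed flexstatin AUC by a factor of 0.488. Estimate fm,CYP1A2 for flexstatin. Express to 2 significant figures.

CL'/CL = 1 / 0.488 = 2.049
3.5·fm + (1 − fm) = 2.049
fm = (2.049 − 1) / (3.5 − 1) = 0.42

0.42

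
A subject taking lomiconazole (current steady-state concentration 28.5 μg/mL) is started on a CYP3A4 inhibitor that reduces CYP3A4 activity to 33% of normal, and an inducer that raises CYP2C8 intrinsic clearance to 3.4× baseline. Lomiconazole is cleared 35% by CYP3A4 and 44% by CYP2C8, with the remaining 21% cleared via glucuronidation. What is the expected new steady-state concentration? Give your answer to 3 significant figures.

CYP3A4: 0.35 × 0.33 = 0.1155
CYP2C8: 0.44 × 3.4 = 1.496
Other: 0.21 (unchanged)
Relative clearance = 0.1155 + 1.496 + 0.21 = 1.8215.
New steady-state concentration = 28.5 / 1.8215 = 15.6 μg/mL (concentration scales inversely with clearance).

15.6 μg/mL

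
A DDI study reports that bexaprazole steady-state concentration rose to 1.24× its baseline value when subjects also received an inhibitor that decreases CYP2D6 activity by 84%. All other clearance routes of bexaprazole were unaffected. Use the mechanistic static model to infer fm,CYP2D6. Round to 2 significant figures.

0.23

Let fm be the CYP2D6 fraction. New clearance relative to baseline = fm × 0.16 + (1 − fm).
Steady-state concentration ratio = 1 / (new CL fraction), so new CL fraction = 1 / 1.24 = 0.8065.
fm × 0.16 + 1 − fm = 0.8065  ⇒  fm × (0.16 − 1) = −0.1935  ⇒  fm = 0.23.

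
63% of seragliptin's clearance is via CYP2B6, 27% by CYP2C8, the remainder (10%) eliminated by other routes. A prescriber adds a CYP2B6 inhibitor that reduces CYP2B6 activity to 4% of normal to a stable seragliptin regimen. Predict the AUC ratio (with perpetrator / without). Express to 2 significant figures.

2.5

CYP2B6: 0.63 × 0.04 = 0.0252
CYP2C8: 0.27 (unchanged)
Other: 0.1 (unchanged)
New clearance relative to baseline: 0.0252 + 0.27 + 0.1 = 0.3952.
AUC ratio = CL_old/CL_new = 1 / 0.3952 = 2.5.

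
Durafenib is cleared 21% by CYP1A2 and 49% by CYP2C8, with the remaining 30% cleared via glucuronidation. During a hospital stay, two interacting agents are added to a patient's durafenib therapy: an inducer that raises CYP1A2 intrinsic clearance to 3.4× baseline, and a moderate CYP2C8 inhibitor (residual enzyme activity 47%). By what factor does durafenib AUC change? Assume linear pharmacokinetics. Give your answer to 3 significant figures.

0.804

CYP1A2: 0.21 × 3.4 = 0.714
CYP2C8: 0.49 × 0.47 = 0.2303
Other: 0.3 (unchanged)
Relative clearance = 0.714 + 0.2303 + 0.3 = 1.2443.
Net AUC ratio = 1 / 1.2443 = 0.804.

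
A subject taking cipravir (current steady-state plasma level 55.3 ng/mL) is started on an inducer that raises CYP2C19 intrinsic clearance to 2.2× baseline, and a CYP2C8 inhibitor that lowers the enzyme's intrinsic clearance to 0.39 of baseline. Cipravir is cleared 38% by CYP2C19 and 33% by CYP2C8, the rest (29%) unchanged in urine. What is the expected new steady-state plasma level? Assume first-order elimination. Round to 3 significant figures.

44.1 ng/mL

CYP2C19: 0.38 × 2.2 = 0.836
CYP2C8: 0.33 × 0.39 = 0.1287
Other: 0.29 (unchanged)
Relative clearance = 0.836 + 0.1287 + 0.29 = 1.2547.
Steady-state plasma level ∝ 1/CL: new value = 55.3 / 1.2547 = 44.1 ng/mL.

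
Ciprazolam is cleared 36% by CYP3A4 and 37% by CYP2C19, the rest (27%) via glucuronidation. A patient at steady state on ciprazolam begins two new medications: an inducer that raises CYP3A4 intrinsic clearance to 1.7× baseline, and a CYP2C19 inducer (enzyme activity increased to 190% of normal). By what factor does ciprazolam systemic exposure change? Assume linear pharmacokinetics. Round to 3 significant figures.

The CYP3A4 pathway (36% of clearance) rises to 1.7× activity: 0.36 × 1.7 = 0.612.
The CYP2C19 pathway (37% of clearance) increases to 1.9× activity: 0.37 × 1.9 = 0.703.
The remaining 27% of clearance is unaffected.
CL_new/CL_old = 0.612 + 0.703 + 0.27 = 1.585.
Net systemic exposure ratio = 1 / 1.585 = 0.631.

0.631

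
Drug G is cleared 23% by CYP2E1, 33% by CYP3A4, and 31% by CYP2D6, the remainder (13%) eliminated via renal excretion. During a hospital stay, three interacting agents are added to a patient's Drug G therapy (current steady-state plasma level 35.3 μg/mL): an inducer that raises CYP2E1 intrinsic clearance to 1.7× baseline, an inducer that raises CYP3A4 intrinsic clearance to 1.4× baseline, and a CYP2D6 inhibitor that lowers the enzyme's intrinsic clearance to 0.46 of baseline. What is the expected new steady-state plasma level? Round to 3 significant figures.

CYP2E1: 0.23 × 1.7 = 0.391
CYP3A4: 0.33 × 1.4 = 0.462
CYP2D6: 0.31 × 0.46 = 0.1426
Other: 0.13 (unchanged)
Relative clearance = 0.391 + 0.462 + 0.1426 + 0.13 = 1.1256.
New steady-state plasma level = 35.3 / 1.1256 = 31.4 μg/mL (concentration scales inversely with clearance).

31.4 μg/mL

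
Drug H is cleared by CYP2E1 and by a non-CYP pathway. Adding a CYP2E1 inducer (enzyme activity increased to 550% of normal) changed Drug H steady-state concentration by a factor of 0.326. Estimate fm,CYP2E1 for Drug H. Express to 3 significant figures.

Call the CYP2E1 fraction fm. After the interaction, CL_new/CL_old = fm × 5.5 + (1 − fm).
Steady-state concentration ratio = 1 / (new CL fraction), so new CL fraction = 1 / 0.326 = 3.067.
fm × 5.5 + 1 − fm = 3.067  ⇒  fm × (5.5 − 1) = 2.067  ⇒  fm = 0.459.

0.459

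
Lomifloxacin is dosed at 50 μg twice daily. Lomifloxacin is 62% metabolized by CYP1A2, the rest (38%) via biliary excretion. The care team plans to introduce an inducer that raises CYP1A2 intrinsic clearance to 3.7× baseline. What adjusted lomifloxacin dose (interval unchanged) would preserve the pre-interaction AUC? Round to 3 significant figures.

CYP1A2: 0.62 × 3.7 = 2.294
Other: 0.38 (unchanged)
CL_new/CL_old = 2.294 + 0.38 = 2.674.
To maintain the same steady-state level, dose must scale with clearance: new dose = 50 × 2.674 = 134 μg.

134 μg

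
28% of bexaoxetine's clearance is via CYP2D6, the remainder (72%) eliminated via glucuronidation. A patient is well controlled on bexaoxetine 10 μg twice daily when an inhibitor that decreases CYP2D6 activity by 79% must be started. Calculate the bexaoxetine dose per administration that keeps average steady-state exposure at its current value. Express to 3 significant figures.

The CYP2D6 pathway (28% of clearance) is reduced to 0.21× activity: 0.28 × 0.21 = 0.0588.
Non-CYP routes (72%) are unchanged.
Relative clearance = 0.0588 + 0.72 = 0.7788.
To maintain the same steady-state level, dose must scale with clearance: new dose = 10 × 0.7788 = 7.79 μg.

7.79 μg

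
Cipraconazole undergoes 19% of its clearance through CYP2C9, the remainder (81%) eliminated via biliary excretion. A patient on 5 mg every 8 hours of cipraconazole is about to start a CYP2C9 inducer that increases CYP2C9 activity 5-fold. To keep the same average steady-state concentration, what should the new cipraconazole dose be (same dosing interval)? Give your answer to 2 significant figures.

8.8 mg

The CYP2C9 pathway (19% of clearance) rises to 5× activity: 0.19 × 5 = 0.95.
Non-CYP routes (81%) are unchanged.
CL_new/CL_old = 0.95 + 0.81 = 1.76.
Css,avg = (dose rate)/CL, so holding Css fixed requires dose ∝ CL: 5 × 1.76 = 8.8 mg.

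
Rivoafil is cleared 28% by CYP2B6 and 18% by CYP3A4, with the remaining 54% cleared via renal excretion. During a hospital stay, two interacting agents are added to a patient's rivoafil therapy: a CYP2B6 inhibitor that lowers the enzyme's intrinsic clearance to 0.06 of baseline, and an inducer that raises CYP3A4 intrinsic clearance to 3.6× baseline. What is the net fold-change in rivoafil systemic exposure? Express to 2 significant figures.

The CYP2B6 pathway (28% of clearance) falls to 0.06× activity: 0.28 × 0.06 = 0.0168.
The CYP3A4 pathway (18% of clearance) is boosted to 3.6× activity: 0.18 × 3.6 = 0.648.
The remaining 54% of clearance is unaffected.
New clearance relative to baseline: 0.0168 + 0.648 + 0.54 = 1.2048.
Systemic exposure ∝ 1/CL: fold-change = 1 / 1.2048 = 0.83.

0.83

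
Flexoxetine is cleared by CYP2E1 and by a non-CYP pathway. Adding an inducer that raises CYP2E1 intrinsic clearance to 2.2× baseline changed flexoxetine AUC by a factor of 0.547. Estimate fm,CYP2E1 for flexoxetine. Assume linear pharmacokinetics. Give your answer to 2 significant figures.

CL'/CL = 1 / 0.547 = 1.828
2.2·fm + (1 − fm) = 1.828
fm = (1.828 − 1) / (2.2 − 1) = 0.69

0.69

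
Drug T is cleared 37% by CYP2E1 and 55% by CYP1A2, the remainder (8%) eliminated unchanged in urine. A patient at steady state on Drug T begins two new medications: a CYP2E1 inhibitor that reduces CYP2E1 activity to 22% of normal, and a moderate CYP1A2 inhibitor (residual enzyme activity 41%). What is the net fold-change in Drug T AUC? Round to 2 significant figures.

The CYP2E1 pathway (37% of clearance) drops to 0.22× activity: 0.37 × 0.22 = 0.0814.
The CYP1A2 pathway (55% of clearance) drops to 0.41× activity: 0.55 × 0.41 = 0.2255.
The remaining 8% of clearance is unaffected.
Relative clearance = 0.0814 + 0.2255 + 0.08 = 0.3869.
AUC ∝ 1/CL: fold-change = 1 / 0.3869 = 2.6.

2.6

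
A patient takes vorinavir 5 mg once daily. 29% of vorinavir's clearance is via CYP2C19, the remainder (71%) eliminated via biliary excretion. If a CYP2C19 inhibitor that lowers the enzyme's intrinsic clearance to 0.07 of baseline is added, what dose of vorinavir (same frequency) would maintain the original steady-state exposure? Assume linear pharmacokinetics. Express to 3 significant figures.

CYP2C19: 0.29 × 0.07 = 0.0203
Other: 0.71 (unchanged)
New clearance relative to baseline: 0.0203 + 0.71 = 0.7303.
Css,avg = (dose rate)/CL, so holding Css fixed requires dose ∝ CL: 5 × 0.7303 = 3.65 mg.

3.65 mg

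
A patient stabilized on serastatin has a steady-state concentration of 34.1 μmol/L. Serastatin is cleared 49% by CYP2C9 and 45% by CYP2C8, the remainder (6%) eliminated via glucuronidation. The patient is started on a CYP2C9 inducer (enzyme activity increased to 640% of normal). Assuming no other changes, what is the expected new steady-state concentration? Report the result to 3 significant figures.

The CYP2C9 pathway (49% of clearance) increases to 6.4× activity: 0.49 × 6.4 = 3.136.
CYP2C8 (45%) and the residual 6% are unaffected.
CL_new/CL_old = 3.136 + 0.45 + 0.06 = 3.646.
With dosing unchanged, steady-state concentration scales as 1/CL: 34.1 / 3.646 = 9.35 μmol/L.

9.35 μmol/L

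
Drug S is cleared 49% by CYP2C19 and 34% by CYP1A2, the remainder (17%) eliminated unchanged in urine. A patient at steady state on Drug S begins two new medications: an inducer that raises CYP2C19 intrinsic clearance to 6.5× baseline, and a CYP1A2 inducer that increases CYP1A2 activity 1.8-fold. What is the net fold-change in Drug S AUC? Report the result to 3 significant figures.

The CYP2C19 pathway (49% of clearance) rises to 6.5× activity: 0.49 × 6.5 = 3.185.
The CYP1A2 pathway (34% of clearance) increases to 1.8× activity: 0.34 × 1.8 = 0.612.
Non-CYP routes (17%) are unchanged.
New clearance relative to baseline: 3.185 + 0.612 + 0.17 = 3.967.
Net AUC ratio = 1 / 3.967 = 0.252.

0.252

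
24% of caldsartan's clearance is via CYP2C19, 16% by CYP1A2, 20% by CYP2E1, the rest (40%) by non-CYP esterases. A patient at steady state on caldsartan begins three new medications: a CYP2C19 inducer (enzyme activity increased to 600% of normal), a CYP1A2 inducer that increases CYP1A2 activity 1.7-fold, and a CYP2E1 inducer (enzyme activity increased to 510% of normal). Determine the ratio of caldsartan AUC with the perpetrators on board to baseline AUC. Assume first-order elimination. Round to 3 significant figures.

CYP2C19: 0.24 × 6 = 1.44
CYP1A2: 0.16 × 1.7 = 0.272
CYP2E1: 0.2 × 5.1 = 1.02
Other: 0.4 (unchanged)
CL_new/CL_old = 1.44 + 0.272 + 1.02 + 0.4 = 3.132.
AUC ∝ 1/CL: fold-change = 1 / 3.132 = 0.319.

0.319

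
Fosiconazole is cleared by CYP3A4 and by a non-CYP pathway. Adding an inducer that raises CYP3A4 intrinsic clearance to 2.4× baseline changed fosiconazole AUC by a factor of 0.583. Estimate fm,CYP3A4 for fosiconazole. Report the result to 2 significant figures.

0.51

Let x = fm,CYP3A4. Because AUC ∝ 1/CL, relative clearance rose to 1/0.583 = 1.715.
Setting x·2.4 + (1 − x) = 1.715 and solving: x = (1.715 − 1)/(2.4 − 1) = 0.51.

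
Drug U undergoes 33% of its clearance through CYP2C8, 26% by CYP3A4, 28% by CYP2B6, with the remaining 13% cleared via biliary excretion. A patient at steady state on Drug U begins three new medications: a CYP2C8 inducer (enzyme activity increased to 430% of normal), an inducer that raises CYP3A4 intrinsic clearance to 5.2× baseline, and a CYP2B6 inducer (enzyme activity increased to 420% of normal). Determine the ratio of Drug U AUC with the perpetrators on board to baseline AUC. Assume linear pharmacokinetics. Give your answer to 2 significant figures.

The CYP2C8 pathway (33% of clearance) is boosted to 4.3× activity: 0.33 × 4.3 = 1.419.
The CYP3A4 pathway (26% of clearance) increases to 5.2× activity: 0.26 × 5.2 = 1.352.
The CYP2B6 pathway (28% of clearance) is boosted to 4.2× activity: 0.28 × 4.2 = 1.176.
The remaining 13% of clearance is unaffected.
Relative clearance = 1.419 + 1.352 + 1.176 + 0.13 = 4.077.
Net AUC ratio = 1 / 4.077 = 0.25.

0.25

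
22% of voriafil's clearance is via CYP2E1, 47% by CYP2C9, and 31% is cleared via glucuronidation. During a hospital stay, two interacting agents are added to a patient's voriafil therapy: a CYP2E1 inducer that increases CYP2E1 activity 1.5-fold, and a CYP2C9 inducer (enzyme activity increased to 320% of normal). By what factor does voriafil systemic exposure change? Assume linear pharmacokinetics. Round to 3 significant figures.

0.466

The CYP2E1 pathway (22% of clearance) is boosted to 1.5× activity: 0.22 × 1.5 = 0.33.
The CYP2C9 pathway (47% of clearance) rises to 3.2× activity: 0.47 × 3.2 = 1.504.
The remaining 31% of clearance is unaffected.
Relative clearance = 0.33 + 1.504 + 0.31 = 2.144.
Net systemic exposure ratio = 1 / 2.144 = 0.466.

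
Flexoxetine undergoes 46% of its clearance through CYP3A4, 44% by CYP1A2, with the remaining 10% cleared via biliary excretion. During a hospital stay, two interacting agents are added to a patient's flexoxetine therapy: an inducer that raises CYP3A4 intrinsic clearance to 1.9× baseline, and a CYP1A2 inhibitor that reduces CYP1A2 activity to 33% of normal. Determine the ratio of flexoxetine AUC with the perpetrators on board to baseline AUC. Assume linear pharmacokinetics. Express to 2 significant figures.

CYP3A4: 0.46 × 1.9 = 0.874
CYP1A2: 0.44 × 0.33 = 0.1452
Other: 0.1 (unchanged)
New clearance relative to baseline: 0.874 + 0.1452 + 0.1 = 1.1192.
Because AUC varies inversely with clearance, the combined effect is 1 / 1.1192 = 0.89.

0.89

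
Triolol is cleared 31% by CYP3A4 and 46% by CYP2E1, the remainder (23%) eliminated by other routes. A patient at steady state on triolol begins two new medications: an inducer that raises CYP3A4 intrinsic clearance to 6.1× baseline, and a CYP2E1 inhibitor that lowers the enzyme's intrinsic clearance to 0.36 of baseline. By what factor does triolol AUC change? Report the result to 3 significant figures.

0.437

CYP3A4: 0.31 × 6.1 = 1.891
CYP2E1: 0.46 × 0.36 = 0.1656
Other: 0.23 (unchanged)
Relative clearance = 1.891 + 0.1656 + 0.23 = 2.2866.
Net AUC ratio = 1 / 2.2866 = 0.437.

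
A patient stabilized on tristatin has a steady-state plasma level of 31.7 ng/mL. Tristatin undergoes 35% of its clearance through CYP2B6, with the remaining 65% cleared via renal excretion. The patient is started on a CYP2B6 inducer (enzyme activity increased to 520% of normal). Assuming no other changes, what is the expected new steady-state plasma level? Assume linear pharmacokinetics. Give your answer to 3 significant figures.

12.8 ng/mL

CYP2B6: 0.35 × 5.2 = 1.82
Other: 0.65 (unchanged)
New clearance relative to baseline: 1.82 + 0.65 = 2.47.
New steady-state plasma level = baseline ÷ relative clearance = 31.7 / 2.47 = 12.8 ng/mL.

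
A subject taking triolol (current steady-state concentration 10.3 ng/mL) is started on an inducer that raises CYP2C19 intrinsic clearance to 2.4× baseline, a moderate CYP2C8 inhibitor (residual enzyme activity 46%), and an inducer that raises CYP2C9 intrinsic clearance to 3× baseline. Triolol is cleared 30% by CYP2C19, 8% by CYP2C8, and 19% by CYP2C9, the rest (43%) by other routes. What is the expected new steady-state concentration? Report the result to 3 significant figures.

5.86 ng/mL

CYP2C19: 0.3 × 2.4 = 0.72
CYP2C8: 0.08 × 0.46 = 0.0368
CYP2C9: 0.19 × 3 = 0.57
Other: 0.43 (unchanged)
CL_new/CL_old = 0.72 + 0.0368 + 0.57 + 0.43 = 1.7568.
Dividing the baseline by the relative clearance: 10.3 / 1.7568 = 5.86 ng/mL.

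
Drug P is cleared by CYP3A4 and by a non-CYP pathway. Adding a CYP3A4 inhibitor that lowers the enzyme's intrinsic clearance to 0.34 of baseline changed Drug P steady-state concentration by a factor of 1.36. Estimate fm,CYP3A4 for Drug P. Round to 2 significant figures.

CL'/CL = 1 / 1.36 = 0.7353
0.34·fm + (1 − fm) = 0.7353
fm = (0.7353 − 1) / (0.34 − 1) = 0.40

0.40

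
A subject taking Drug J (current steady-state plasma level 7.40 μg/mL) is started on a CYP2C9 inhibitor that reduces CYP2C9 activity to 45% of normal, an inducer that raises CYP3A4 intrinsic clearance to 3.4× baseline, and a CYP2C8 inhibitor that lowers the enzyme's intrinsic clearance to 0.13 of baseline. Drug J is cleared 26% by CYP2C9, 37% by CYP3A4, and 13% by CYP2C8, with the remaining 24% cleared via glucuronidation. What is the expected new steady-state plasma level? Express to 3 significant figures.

CYP2C9: 0.26 × 0.45 = 0.117
CYP3A4: 0.37 × 3.4 = 1.258
CYP2C8: 0.13 × 0.13 = 0.0169
Other: 0.24 (unchanged)
Relative clearance = 0.117 + 1.258 + 0.0169 + 0.24 = 1.6319.
Dividing the baseline by the relative clearance: 7.40 / 1.6319 = 4.53 μg/mL.

4.53 μg/mL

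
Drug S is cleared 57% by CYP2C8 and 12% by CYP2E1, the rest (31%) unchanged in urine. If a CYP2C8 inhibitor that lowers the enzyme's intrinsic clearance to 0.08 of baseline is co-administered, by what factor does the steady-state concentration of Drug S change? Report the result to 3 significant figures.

CYP2C8: 0.57 × 0.08 = 0.0456
CYP2E1: 0.12 (unchanged)
Other: 0.31 (unchanged)
CL_new/CL_old = 0.0456 + 0.12 + 0.31 = 0.4756.
Steady-state concentration is inversely proportional to clearance, so the fold-change is 1 / 0.4756 = 2.10.

2.10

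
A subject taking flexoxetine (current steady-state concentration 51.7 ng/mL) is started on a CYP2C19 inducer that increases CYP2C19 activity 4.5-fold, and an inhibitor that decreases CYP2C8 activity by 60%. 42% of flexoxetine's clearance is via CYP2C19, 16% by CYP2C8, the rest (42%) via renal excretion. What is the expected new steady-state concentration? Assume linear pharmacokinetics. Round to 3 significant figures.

21.8 ng/mL

The CYP2C19 pathway (42% of clearance) increases to 4.5× activity: 0.42 × 4.5 = 1.89.
The CYP2C8 pathway (16% of clearance) drops to 0.4× activity: 0.16 × 0.4 = 0.064.
The remaining 42% of clearance is unaffected.
New clearance relative to baseline: 1.89 + 0.064 + 0.42 = 2.374.
New steady-state concentration = 51.7 / 2.374 = 21.8 ng/mL (concentration scales inversely with clearance).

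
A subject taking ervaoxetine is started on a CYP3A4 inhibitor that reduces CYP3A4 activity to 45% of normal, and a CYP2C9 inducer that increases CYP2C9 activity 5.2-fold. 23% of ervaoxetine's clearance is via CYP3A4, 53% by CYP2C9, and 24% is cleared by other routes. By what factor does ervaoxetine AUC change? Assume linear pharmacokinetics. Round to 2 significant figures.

0.32

The CYP3A4 pathway (23% of clearance) falls to 0.45× activity: 0.23 × 0.45 = 0.1035.
The CYP2C9 pathway (53% of clearance) increases to 5.2× activity: 0.53 × 5.2 = 2.756.
The remaining 24% of clearance is unaffected.
New clearance relative to baseline: 0.1035 + 2.756 + 0.24 = 3.0995.
Net AUC ratio = 1 / 3.0995 = 0.32.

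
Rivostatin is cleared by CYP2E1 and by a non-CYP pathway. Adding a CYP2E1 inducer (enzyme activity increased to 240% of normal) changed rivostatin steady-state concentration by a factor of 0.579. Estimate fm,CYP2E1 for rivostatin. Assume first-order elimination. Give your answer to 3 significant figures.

0.519

Write x for the fraction cleared via CYP2E1. The observed steady-state concentration change means clearance rose to 1/0.579 = 1.727 of baseline.
Only the CYP2E1 route changed, so 1.727 = x·2.4 + (1 − x), giving x = 0.519.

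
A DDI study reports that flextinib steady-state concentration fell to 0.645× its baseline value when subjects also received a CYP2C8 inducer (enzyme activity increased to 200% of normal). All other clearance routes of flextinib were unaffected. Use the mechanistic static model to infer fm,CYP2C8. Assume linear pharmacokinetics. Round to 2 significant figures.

Write x for the fraction cleared via CYP2C8. The observed steady-state concentration change means clearance rose to 1/0.645 = 1.55 of baseline.
Only the CYP2C8 route changed, so 1.55 = x·2 + (1 − x), giving x = 0.55.

0.55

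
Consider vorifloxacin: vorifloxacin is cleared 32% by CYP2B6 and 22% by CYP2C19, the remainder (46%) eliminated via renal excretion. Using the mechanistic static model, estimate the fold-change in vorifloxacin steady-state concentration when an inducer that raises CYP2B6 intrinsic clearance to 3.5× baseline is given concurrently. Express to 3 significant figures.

0.556

The CYP2B6 pathway (32% of clearance) rises to 3.5× activity: 0.32 × 3.5 = 1.12.
CYP2C19 (22%) and the residual 46% are unaffected.
New clearance relative to baseline: 1.12 + 0.22 + 0.46 = 1.8.
Steady-state concentration is inversely proportional to clearance, so the fold-change is 1 / 1.8 = 0.556.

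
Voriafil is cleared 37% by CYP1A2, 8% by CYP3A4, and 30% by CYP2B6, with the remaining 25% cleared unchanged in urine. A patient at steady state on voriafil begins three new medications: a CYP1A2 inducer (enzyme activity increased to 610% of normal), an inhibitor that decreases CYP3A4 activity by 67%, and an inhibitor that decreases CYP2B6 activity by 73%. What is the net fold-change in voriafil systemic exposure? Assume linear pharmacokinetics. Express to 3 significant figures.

The CYP1A2 pathway (37% of clearance) is boosted to 6.1× activity: 0.37 × 6.1 = 2.257.
The CYP3A4 pathway (8% of clearance) falls to 0.33× activity: 0.08 × 0.33 = 0.0264.
The CYP2B6 pathway (30% of clearance) falls to 0.27× activity: 0.3 × 0.27 = 0.081.
Non-CYP routes (25%) are unchanged.
New clearance relative to baseline: 2.257 + 0.0264 + 0.081 + 0.25 = 2.6144.
Net systemic exposure ratio = 1 / 2.6144 = 0.382.

0.382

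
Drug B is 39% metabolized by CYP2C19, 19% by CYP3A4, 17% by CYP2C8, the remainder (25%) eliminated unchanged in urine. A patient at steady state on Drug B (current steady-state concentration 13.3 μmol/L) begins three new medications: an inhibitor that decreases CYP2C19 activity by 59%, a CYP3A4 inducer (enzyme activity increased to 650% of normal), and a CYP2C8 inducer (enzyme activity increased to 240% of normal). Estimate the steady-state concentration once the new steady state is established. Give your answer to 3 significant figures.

6.48 μmol/L

CYP2C19: 0.39 × 0.41 = 0.1599
CYP3A4: 0.19 × 6.5 = 1.235
CYP2C8: 0.17 × 2.4 = 0.408
Other: 0.25 (unchanged)
New clearance relative to baseline: 0.1599 + 1.235 + 0.408 + 0.25 = 2.0529.
New steady-state concentration = 13.3 / 2.0529 = 6.48 μmol/L (concentration scales inversely with clearance).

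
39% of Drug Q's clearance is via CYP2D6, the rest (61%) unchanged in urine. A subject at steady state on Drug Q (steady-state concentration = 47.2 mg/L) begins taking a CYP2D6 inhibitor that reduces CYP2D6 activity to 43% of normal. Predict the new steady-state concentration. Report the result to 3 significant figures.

60.7 mg/L

The CYP2D6 pathway (39% of clearance) drops to 0.43× activity: 0.39 × 0.43 = 0.1677.
The remaining 61% of clearance is unaffected.
New clearance relative to baseline: 0.1677 + 0.61 = 0.7777.
With dosing unchanged, steady-state concentration scales as 1/CL: 47.2 / 0.7777 = 60.7 mg/L.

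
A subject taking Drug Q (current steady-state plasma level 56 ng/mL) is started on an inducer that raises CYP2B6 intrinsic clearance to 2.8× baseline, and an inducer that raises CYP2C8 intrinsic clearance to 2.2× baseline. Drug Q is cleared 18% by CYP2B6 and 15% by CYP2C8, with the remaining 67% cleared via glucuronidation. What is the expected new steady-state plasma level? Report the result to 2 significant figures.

The CYP2B6 pathway (18% of clearance) rises to 2.8× activity: 0.18 × 2.8 = 0.504.
The CYP2C8 pathway (15% of clearance) is boosted to 2.2× activity: 0.15 × 2.2 = 0.33.
Non-CYP routes (67%) are unchanged.
New clearance relative to baseline: 0.504 + 0.33 + 0.67 = 1.504.
New steady-state plasma level = 56 / 1.504 = 37 ng/mL (concentration scales inversely with clearance).

37 ng/mL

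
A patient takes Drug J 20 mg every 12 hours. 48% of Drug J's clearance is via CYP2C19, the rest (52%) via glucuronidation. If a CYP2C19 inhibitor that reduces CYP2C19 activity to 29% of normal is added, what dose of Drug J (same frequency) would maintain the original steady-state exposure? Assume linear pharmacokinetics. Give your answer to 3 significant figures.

The CYP2C19 pathway (48% of clearance) is reduced to 0.29× activity: 0.48 × 0.29 = 0.1392.
The remaining 52% of clearance is unaffected.
CL_new/CL_old = 0.1392 + 0.52 = 0.6592.
Css,avg = (dose rate)/CL, so holding Css fixed requires dose ∝ CL: 20 × 0.6592 = 13.2 mg.

13.2 mg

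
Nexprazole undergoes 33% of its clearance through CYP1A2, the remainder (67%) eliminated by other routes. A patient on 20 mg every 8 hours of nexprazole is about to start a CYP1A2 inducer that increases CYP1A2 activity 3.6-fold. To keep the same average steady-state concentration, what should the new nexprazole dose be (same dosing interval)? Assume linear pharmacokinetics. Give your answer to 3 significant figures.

37.2 mg

The CYP1A2 pathway (33% of clearance) rises to 3.6× activity: 0.33 × 3.6 = 1.188.
The remaining 67% of clearance is unaffected.
CL_new/CL_old = 1.188 + 0.67 = 1.858.
Exposure is unchanged when dose changes in proportion to clearance. New dose = 20 mg × 1.858 = 37.2 mg.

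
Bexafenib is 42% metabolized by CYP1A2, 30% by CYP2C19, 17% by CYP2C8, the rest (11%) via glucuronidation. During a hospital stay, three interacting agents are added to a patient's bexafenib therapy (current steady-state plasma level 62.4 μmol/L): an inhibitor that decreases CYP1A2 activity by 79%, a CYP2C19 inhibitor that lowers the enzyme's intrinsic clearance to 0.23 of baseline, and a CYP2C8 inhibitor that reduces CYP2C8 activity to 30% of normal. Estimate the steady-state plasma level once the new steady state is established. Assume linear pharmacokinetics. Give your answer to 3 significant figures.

The CYP1A2 pathway (42% of clearance) drops to 0.21× activity: 0.42 × 0.21 = 0.0882.
The CYP2C19 pathway (30% of clearance) falls to 0.23× activity: 0.3 × 0.23 = 0.069.
The CYP2C8 pathway (17% of clearance) falls to 0.3× activity: 0.17 × 0.3 = 0.051.
Non-CYP routes (11%) are unchanged.
CL_new/CL_old = 0.0882 + 0.069 + 0.051 + 0.11 = 0.3182.
New steady-state plasma level = 62.4 / 0.3182 = 196 μmol/L (concentration scales inversely with clearance).

196 μmol/L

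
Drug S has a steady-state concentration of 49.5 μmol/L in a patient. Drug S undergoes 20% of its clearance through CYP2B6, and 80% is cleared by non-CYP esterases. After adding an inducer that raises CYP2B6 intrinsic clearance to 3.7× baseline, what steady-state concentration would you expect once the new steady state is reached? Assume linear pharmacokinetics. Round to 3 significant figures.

The CYP2B6 pathway (20% of clearance) rises to 3.7× activity: 0.2 × 3.7 = 0.74.
The remaining 80% of clearance is unaffected.
New clearance relative to baseline: 0.74 + 0.8 = 1.54.
Steady-state concentration ∝ 1/CL, so new value = 49.5 / 1.54 = 32.1 μmol/L.

32.1 μmol/L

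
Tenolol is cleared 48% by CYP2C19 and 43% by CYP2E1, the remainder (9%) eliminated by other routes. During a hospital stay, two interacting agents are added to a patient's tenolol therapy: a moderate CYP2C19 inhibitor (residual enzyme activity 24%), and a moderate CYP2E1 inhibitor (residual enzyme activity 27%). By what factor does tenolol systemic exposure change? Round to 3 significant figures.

The CYP2C19 pathway (48% of clearance) drops to 0.24× activity: 0.48 × 0.24 = 0.1152.
The CYP2E1 pathway (43% of clearance) is reduced to 0.27× activity: 0.43 × 0.27 = 0.1161.
Non-CYP routes (9%) are unchanged.
New clearance relative to baseline: 0.1152 + 0.1161 + 0.09 = 0.3213.
Systemic exposure ∝ 1/CL: fold-change = 1 / 0.3213 = 3.11.

3.11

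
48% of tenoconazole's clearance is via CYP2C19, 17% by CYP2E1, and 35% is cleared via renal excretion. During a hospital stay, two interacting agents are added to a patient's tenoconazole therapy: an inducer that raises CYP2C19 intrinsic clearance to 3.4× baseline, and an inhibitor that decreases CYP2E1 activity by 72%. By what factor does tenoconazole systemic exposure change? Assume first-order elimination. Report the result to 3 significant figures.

CYP2C19: 0.48 × 3.4 = 1.632
CYP2E1: 0.17 × 0.28 = 0.0476
Other: 0.35 (unchanged)
CL_new/CL_old = 1.632 + 0.0476 + 0.35 = 2.0296.
Net systemic exposure ratio = 1 / 2.0296 = 0.493.

0.493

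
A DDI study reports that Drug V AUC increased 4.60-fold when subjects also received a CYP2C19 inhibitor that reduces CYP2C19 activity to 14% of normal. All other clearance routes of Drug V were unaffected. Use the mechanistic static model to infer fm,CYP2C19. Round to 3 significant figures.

Let x = fm,CYP2C19. Because AUC ∝ 1/CL, relative clearance fell to 1/4.60 = 0.2174.
Setting x·0.14 + (1 − x) = 0.2174 and solving: x = (0.2174 − 1)/(0.14 − 1) = 0.910.

0.910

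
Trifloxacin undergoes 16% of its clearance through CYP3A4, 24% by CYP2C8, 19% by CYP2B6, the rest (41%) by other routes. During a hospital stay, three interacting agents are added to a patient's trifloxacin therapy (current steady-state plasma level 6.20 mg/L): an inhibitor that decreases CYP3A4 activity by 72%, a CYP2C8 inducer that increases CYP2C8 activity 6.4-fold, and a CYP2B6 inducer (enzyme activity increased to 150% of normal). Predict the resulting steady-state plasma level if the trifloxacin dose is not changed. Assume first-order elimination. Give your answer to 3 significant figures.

CYP3A4: 0.16 × 0.28 = 0.0448
CYP2C8: 0.24 × 6.4 = 1.536
CYP2B6: 0.19 × 1.5 = 0.285
Other: 0.41 (unchanged)
Relative clearance = 0.0448 + 1.536 + 0.285 + 0.41 = 2.2758.
Steady-state plasma level ∝ 1/CL: new value = 6.20 / 2.2758 = 2.72 mg/L.

2.72 mg/L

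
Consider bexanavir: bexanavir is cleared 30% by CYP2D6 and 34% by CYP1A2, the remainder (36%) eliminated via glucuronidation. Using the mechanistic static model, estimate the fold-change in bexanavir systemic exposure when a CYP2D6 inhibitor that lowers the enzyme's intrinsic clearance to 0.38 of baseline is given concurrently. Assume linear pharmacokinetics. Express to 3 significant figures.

1.23

The CYP2D6 pathway (30% of clearance) drops to 0.38× activity: 0.3 × 0.38 = 0.114.
CYP1A2 (34%) and the residual 36% are unaffected.
New clearance relative to baseline: 0.114 + 0.34 + 0.36 = 0.814.
Since systemic exposure ∝ 1/CL, the ratio is 1 / 0.814 = 1.23.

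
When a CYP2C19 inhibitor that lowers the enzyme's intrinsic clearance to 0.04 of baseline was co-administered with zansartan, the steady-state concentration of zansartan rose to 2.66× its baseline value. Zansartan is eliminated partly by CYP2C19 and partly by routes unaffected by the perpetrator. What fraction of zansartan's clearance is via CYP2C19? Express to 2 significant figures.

CL'/CL = 1 / 2.66 = 0.3759
0.04·fm + (1 − fm) = 0.3759
fm = (0.3759 − 1) / (0.04 − 1) = 0.65

0.65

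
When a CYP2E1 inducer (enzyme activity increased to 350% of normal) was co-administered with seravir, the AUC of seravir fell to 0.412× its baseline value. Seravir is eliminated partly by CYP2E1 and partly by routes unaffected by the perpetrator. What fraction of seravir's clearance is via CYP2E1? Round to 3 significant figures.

Call the CYP2E1 fraction fm. After the interaction, CL_new/CL_old = fm × 3.5 + (1 − fm).
AUC ratio = 1 / (new CL fraction), so new CL fraction = 1 / 0.412 = 2.427.
fm × 3.5 + 1 − fm = 2.427  ⇒  fm × (3.5 − 1) = 1.427  ⇒  fm = 0.571.

0.571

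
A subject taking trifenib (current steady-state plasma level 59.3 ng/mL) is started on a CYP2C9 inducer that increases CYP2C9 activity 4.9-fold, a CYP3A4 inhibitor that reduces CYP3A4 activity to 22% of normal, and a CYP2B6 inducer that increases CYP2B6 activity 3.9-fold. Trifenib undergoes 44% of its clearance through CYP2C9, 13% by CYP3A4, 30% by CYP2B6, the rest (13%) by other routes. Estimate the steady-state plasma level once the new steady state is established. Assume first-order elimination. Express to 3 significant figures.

The CYP2C9 pathway (44% of clearance) is boosted to 4.9× activity: 0.44 × 4.9 = 2.156.
The CYP3A4 pathway (13% of clearance) falls to 0.22× activity: 0.13 × 0.22 = 0.0286.
The CYP2B6 pathway (30% of clearance) increases to 3.9× activity: 0.3 × 3.9 = 1.17.
The remaining 13% of clearance is unaffected.
CL_new/CL_old = 2.156 + 0.0286 + 1.17 + 0.13 = 3.4846.
Dividing the baseline by the relative clearance: 59.3 / 3.4846 = 17.0 ng/mL.

17.0 ng/mL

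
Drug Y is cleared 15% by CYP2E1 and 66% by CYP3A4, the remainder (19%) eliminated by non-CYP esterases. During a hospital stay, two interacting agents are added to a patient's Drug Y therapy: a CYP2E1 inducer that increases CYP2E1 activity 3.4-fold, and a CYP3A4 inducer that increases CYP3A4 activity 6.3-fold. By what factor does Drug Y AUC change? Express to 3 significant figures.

0.206

The CYP2E1 pathway (15% of clearance) increases to 3.4× activity: 0.15 × 3.4 = 0.51.
The CYP3A4 pathway (66% of clearance) rises to 6.3× activity: 0.66 × 6.3 = 4.158.
The remaining 19% of clearance is unaffected.
New clearance relative to baseline: 0.51 + 4.158 + 0.19 = 4.858.
Because AUC varies inversely with clearance, the combined effect is 1 / 4.858 = 0.206.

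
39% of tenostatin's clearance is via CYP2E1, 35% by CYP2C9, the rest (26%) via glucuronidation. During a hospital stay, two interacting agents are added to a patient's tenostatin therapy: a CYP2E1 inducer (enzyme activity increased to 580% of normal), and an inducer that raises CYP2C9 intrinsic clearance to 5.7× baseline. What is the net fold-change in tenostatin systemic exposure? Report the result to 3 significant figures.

CYP2E1: 0.39 × 5.8 = 2.262
CYP2C9: 0.35 × 5.7 = 1.995
Other: 0.26 (unchanged)
New clearance relative to baseline: 2.262 + 1.995 + 0.26 = 4.517.
Systemic exposure ∝ 1/CL: fold-change = 1 / 4.517 = 0.221.

0.221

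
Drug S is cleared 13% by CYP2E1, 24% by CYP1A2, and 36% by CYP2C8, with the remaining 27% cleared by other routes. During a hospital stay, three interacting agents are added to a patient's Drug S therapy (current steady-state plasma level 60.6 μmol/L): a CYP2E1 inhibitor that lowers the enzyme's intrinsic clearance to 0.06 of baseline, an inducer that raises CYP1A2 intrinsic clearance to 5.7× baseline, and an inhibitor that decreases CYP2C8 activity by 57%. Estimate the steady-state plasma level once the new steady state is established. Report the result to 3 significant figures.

33.7 μmol/L

CYP2E1: 0.13 × 0.06 = 0.0078
CYP1A2: 0.24 × 5.7 = 1.368
CYP2C8: 0.36 × 0.43 = 0.1548
Other: 0.27 (unchanged)
Relative clearance = 0.0078 + 1.368 + 0.1548 + 0.27 = 1.8006.
New steady-state plasma level = 60.6 / 1.8006 = 33.7 μmol/L (concentration scales inversely with clearance).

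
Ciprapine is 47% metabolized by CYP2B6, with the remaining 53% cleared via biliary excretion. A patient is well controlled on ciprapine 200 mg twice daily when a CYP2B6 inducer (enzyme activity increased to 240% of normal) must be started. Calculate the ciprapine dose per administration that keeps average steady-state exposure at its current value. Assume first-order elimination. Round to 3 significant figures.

The CYP2B6 pathway (47% of clearance) increases to 2.4× activity: 0.47 × 2.4 = 1.128.
Non-CYP routes (53%) are unchanged.
New clearance relative to baseline: 1.128 + 0.53 = 1.658.
Css,avg = (dose rate)/CL, so holding Css fixed requires dose ∝ CL: 200 × 1.658 = 332 mg.

332 mg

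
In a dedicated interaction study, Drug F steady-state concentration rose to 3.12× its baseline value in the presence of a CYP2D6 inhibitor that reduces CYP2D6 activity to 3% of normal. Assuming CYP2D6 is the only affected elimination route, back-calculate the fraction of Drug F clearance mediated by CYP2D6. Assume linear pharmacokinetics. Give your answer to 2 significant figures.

0.70

Let fm be the CYP2D6 fraction. New clearance relative to baseline = fm × 0.03 + (1 − fm).
Steady-state concentration ratio = 1 / (new CL fraction), so new CL fraction = 1 / 3.12 = 0.3205.
fm × 0.03 + 1 − fm = 0.3205  ⇒  fm × (0.03 − 1) = −0.6795  ⇒  fm = 0.70.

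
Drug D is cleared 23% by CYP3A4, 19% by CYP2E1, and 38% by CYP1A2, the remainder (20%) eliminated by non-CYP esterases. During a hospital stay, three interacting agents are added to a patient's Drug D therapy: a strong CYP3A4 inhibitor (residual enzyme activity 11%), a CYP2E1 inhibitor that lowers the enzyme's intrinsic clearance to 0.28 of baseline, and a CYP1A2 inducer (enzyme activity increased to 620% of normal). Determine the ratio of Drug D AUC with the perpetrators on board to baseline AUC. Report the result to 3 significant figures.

0.380

CYP3A4: 0.23 × 0.11 = 0.0253
CYP2E1: 0.19 × 0.28 = 0.0532
CYP1A2: 0.38 × 6.2 = 2.356
Other: 0.2 (unchanged)
CL_new/CL_old = 0.0253 + 0.0532 + 2.356 + 0.2 = 2.6345.
AUC ∝ 1/CL: fold-change = 1 / 2.6345 = 0.380.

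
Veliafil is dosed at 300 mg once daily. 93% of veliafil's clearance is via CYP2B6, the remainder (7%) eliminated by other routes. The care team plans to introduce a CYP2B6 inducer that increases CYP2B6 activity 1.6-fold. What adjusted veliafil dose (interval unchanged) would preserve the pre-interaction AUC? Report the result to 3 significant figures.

The CYP2B6 pathway (93% of clearance) increases to 1.6× activity: 0.93 × 1.6 = 1.488.
Non-CYP routes (7%) are unchanged.
Relative clearance = 1.488 + 0.07 = 1.558.
Css,avg = (dose rate)/CL, so holding Css fixed requires dose ∝ CL: 300 × 1.558 = 467 mg.

467 mg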